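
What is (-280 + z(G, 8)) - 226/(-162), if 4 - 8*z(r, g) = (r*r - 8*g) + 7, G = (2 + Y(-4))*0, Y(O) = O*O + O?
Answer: -175595/648 ≈ -270.98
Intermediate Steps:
Y(O) = O + O² (Y(O) = O² + O = O + O²)
G = 0 (G = (2 - 4*(1 - 4))*0 = (2 - 4*(-3))*0 = (2 + 12)*0 = 14*0 = 0)
z(r, g) = -3/8 + g - r²/8 (z(r, g) = ½ - ((r*r - 8*g) + 7)/8 = ½ - ((r² - 8*g) + 7)/8 = ½ - (7 + r² - 8*g)/8 = ½ + (-7/8 + g - r²/8) = -3/8 + g - r²/8)
(-280 + z(G, 8)) - 226/(-162) = (-280 + (-3/8 + 8 - ⅛*0²)) - 226/(-162) = (-280 + (-3/8 + 8 - ⅛*0)) - 226*(-1/162) = (-280 + (-3/8 + 8 + 0)) + 113/81 = (-280 + 61/8) + 113/81 = -2179/8 + 113/81 = -175595/648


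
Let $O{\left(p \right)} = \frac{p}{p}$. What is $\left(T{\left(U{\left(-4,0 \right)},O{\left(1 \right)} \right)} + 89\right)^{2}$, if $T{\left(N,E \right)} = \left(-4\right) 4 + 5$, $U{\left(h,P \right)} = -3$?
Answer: $6084$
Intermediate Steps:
$O{\left(p \right)} = 1$
$T{\left(N,E \right)} = -11$ ($T{\left(N,E \right)} = -16 + 5 = -11$)
$\left(T{\left(U{\left(-4,0 \right)},O{\left(1 \right)} \right)} + 89\right)^{2} = \left(-11 + 89\right)^{2} = 78^{2} = 6084$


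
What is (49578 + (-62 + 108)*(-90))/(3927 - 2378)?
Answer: 45438/1549 ≈ 29.334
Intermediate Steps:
(49578 + (-62 + 108)*(-90))/(3927 - 2378) = (49578 + 46*(-90))/1549 = (49578 - 4140)*(1/1549) = 45438*(1/1549) = 45438/1549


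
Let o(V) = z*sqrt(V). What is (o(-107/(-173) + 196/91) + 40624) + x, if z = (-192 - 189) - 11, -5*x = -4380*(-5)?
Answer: 36244 - 392*sqrt(14022515)/2249 ≈ 35591.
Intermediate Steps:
x = -4380 (x = -(-876)*(-5) = -1/5*21900 = -4380)
z = -392 (z = -381 - 11 = -392)
o(V) = -392*sqrt(V)
(o(-107/(-173) + 196/91) + 40624) + x = (-392*sqrt(-107/(-173) + 196/91) + 40624) - 4380 = (-392*sqrt(-107*(-1/173) + 196*(1/91)) + 40624) - 4380 = (-392*sqrt(107/173 + 28/13) + 40624) - 4380 = (-392*sqrt(14022515)/2249 + 40624) - 4380 = (40624 - 392*sqrt(14022515)/2249) - 4380 = 36244 - 392*sqrt(14022515)/2249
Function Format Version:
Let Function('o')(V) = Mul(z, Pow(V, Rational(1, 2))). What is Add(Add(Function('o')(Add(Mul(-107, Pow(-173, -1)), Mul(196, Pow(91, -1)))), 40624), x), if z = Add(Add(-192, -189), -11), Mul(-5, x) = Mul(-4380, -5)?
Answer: Add(36244, Mul(Rational(-392, 2249), Pow(14022515, Rational(1, 2)))) ≈ 35591.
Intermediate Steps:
x = -4380 (x = Mul(Rational(-1, 5), Mul(-4380, -5)) = Mul(Rational(-1, 5), 21900) = -4380)
z = -392 (z = Add(-381, -11) = -392)
Function('o')(V) = Mul(-392, Pow(V, Rational(1, 2)))
Add(Add(Function('o')(Add(Mul(-107, Pow(-173, -1)), Mul(196, Pow(91, -1)))), 40624), x) = Add(Add(Mul(-392, Pow(Add(Mul(-107, Pow(-173, -1)), Mul(196, Pow(91, -1))), Rational(1, 2))), 40624), -4380) = Add(Add(Mul(-392, Pow(Add(Mul(-107, Rational(-1, 173)), Mul(196, Rational(1, 91))), Rational(1, 2))), 40624), -4380) = Add(Add(Mul(-392, Pow(Add(Rational(107, 173), Rational(28, 13)), Rational(1, 2))), 40624), -4380) = Add(Add(Mul(-392, Pow(Rational(6235, 2249), Rational(1, 2))), 40624), -4380) = Add(Add(Mul(-392, Mul(Rational(1, 2249), Pow(14022515, Rational(1, 2)))), 40624), -4380) = Add(Add(Mul(Rational(-392, 2249), Pow(14022515, Rational(1, 2))), 40624), -4380) = Add(Add(40624, Mul(Rational(-392, 2249), Pow(14022515, Rational(1, 2)))), -4380) = Add(36244, Mul(Rational(-392, 2249), Pow(14022515, Rational(1, 2))))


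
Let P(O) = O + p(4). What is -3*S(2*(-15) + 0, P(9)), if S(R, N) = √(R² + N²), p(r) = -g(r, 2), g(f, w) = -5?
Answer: -6*√274 ≈ -99.318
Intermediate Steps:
p(r) = 5 (p(r) = -1*(-5) = 5)
P(O) = 5 + O (P(O) = O + 5 = 5 + O)
S(R, N) = √(N² + R²)
-3*S(2*(-15) + 0, P(9)) = -3*√((5 + 9)² + (2*(-15) + 0)²) = -3*√(14² + (-30 + 0)²) = -3*√(196 + (-30)²) = -3*√(196 + 900) = -6*√274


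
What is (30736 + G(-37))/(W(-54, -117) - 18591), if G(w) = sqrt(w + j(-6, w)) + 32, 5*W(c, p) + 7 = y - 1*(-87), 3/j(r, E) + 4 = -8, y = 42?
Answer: -153840/92833 - 5*I*sqrt(149)/185666 ≈ -1.6572 - 0.00032872*I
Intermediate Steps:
j(r, E) = -1/4 (j(r, E) = 3/(-4 - 8) = 3/(-12) = 3*(-1/12) = -1/4)
W(c, p) = 122/5 (W(c, p) = -7/5 + (42 - 1*(-87))/5 = -7/5 + (42 + 87)/5 = -7/5 + (1/5)*129 = -7/5 + 129/5 = 122/5)
G(w) = 32 + sqrt(-1/4 + w) (G(w) = sqrt(w - 1/4) + 32 = sqrt(-1/4 + w) + 32 = 32 + sqrt(-1/4 + w))
(30736 + G(-37))/(W(-54, -117) - 18591) = (30736 + (32 + sqrt(-1 + 4*(-37))/2))/(122/5 - 18591) = (30736 + (32 + sqrt(-1 - 148)/2))/(-92833/5) = (30736 + (32 + sqrt(-149)/2))*(-5/92833) = (30736 + (32 + (I*sqrt(149))/2))*(-5/92833) = (30736 + (32 + I*sqrt(149)/2))*(-5/92833) = (30768 + I*sqrt(149)/2)*(-5/92833) = -153840/92833 - 5*I*sqrt(149)/185666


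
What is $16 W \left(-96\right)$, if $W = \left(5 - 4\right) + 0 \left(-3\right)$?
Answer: $-1536$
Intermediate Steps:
$W = 1$ ($W = \left(5 - 4\right) + 0 = 1 + 0 = 1$)
$16 W \left(-96\right) = 16 \cdot 1 \left(-96\right) = 16 \left(-96\right) = -1536$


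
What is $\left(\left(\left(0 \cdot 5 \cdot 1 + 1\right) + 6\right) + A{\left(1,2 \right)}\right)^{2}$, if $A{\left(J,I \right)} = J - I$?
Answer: $36$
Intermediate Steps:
$\left(\left(\left(0 \cdot 5 \cdot 1 + 1\right) + 6\right) + A{\left(1,2 \right)}\right)^{2} = \left(\left(\left(0 \cdot 5 \cdot 1 + 1\right) + 6\right) + \left(1 - 2\right)\right)^{2} = \left(\left(\left(0 \cdot 1 + 1\right) + 6\right) + \left(1 - 2\right)\right)^{2} = \left(\left(\left(0 + 1\right) + 6\right) - 1\right)^{2} = \left(\left(1 + 6\right) - 1\right)^{2} = \left(7 - 1\right)^{2} = 6^{2} = 36$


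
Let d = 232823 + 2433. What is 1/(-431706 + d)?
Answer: -1/196450 ≈ -5.0904e-6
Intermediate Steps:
d = 235256
1/(-431706 + d) = 1/(-431706 + 235256) = 1/(-196450) = -1/196450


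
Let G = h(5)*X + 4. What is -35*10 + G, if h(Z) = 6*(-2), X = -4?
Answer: -298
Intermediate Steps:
h(Z) = -12
G = 52 (G = -12*(-4) + 4 = 48 + 4 = 52)
-35*10 + G = -35*10 + 52 = -350 + 52 = -298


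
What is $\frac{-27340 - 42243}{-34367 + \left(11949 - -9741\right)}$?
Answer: $\frac{69583}{12677} \approx 5.4889$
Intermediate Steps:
$\frac{-27340 - 42243}{-34367 + \left(11949 - -9741\right)} = - \frac{69583}{-34367 + \left(11949 + 9741\right)} = - \frac{69583}{-34367 + 21690} = - \frac{69583}{-12677} = \left(-69583\right) \left(- \frac{1}{12677}\right) = \frac{69583}{12677}$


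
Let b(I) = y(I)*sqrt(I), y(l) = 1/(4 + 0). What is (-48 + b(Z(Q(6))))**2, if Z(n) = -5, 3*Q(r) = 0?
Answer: (192 - I*sqrt(5))**2/16 ≈ 2303.7 - 53.666*I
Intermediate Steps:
y(l) = 1/4
Q(r) = 0 (Q(r) = (1/3)*0 = 0)
b(I) = sqrt(I)/4
(-48 + b(Z(Q(6))))**2 = (-48 + sqrt(-5)/4)**2 = (-48 + (I*sqrt(5))/4)**2 = (-48 + I*sqrt(5)/4)**2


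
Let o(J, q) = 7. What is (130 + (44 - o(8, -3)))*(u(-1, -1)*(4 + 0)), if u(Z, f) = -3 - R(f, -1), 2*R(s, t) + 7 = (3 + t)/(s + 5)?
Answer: 167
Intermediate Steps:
R(s, t) = -7/2 + (3 + t)/(2*(5 + s)) (R(s, t) = -7/2 + ((3 + t)/(s + 5))/2 = -7/2 + ((3 + t)/(5 + s))/2 = -7/2 + (3 + t)/(2*(5 + s)))
u(Z, f) = -3 - (-33 - 7*f)/(2*(5 + f)) (u(Z, f) = -3 - (-32 - 1 - 7*f)/(2*(5 + f)) = -3 - (-33 - 7*f)/(2*(5 + f)))
(130 + (44 - o(8, -3)))*(u(-1, -1)*(4 + 0)) = (130 + (44 - 1*7))*(((3 - 1)/(2*(5 - 1)))*(4 + 0)) = (130 + (44 - 7))*(((½)*2/4)*4) = (130 + 37)*(((½)*(¼)*2)*4) = 167*((¼)*4) = 167*1 = 167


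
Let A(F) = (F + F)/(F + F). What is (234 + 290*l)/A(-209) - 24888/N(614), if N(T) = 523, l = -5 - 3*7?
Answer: -3845926/523 ≈ -7353.6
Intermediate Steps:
l = -26 (l = -5 - 21 = -26)
A(F) = 1 (A(F) = (2*F)/((2*F)) = (2*F)*(1/(2*F)) = 1)
(234 + 290*l)/A(-209) - 24888/N(614) = (234 + 290*(-26))/1 - 24888/523 = (234 - 7540)*1 - 24888*1/523 = -7306*1 - 24888/523 = -7306 - 24888/523 = -3845926/523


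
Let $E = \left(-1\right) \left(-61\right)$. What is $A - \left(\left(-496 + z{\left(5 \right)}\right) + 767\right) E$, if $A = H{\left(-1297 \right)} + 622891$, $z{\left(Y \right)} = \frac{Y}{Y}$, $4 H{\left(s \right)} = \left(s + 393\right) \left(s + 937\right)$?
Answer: $687659$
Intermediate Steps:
$H{\left(s \right)} = \frac{\left(393 + s\right) \left(937 + s\right)}{4}$ ($H{\left(s \right)} = \frac{\left(s + 393\right) \left(s + 937\right)}{4} = \frac{\left(393 + s\right) \left(937 + s\right)}{4}$)
$z{\left(Y \right)} = 1$
$A = 704251$ ($A = \left(\frac{368241}{4} + \frac{\left(-1297\right)^{2}}{4} + \frac{665}{2} \left(-1297\right)\right) + 622891 = \left(\frac{368241}{4} + \frac{1}{4} \cdot 1682209 - \frac{862505}{2}\right) + 622891 = \left(\frac{368241}{4} + \frac{1682209}{4} - \frac{862505}{2}\right) + 622891 = 81360 + 622891 = 704251$)
$E = 61$
$A - \left(\left(-496 + z{\left(5 \right)}\right) + 767\right) E = 704251 - \left(\left(-496 + 1\right) + 767\right) 61 = 704251 - \left(-495 + 767\right) 61 = 704251 - 272 \cdot 61 = 704251 - 16592 = 687659$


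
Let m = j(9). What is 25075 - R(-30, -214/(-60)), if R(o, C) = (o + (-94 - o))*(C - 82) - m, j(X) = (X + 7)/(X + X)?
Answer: 796642/45 ≈ 17703.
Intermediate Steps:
j(X) = (7 + X)/(2*X) (j(X) = (7 + X)/((2*X)) = (1/(2*X))*(7 + X) = (7 + X)/(2*X))
m = 8/9 (m = (½)*(7 + 9)/9 = (½)*(⅑)*16 = 8/9 ≈ 0.88889)
R(o, C) = 69364/9 - 94*C (R(o, C) = (o + (-94 - o))*(C - 82) - 1*8/9 = -94*(-82 + C) - 8/9 = (7708 - 94*C) - 8/9 = 69364/9 - 94*C)
25075 - R(-30, -214/(-60)) = 25075 - (69364/9 - (-20116)/(-60)) = 25075 - (69364/9 - (-20116)*(-1)/60) = 25075 - (69364/9 - 94*107/30) = 25075 - (69364/9 - 5029/15) = 25075 - 1*331733/45 = 25075 - 331733/45 = 796642/45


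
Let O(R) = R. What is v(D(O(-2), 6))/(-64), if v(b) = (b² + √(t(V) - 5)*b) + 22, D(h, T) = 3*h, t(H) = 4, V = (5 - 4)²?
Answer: -29/32 + 3*I/32 ≈ -0.90625 + 0.09375*I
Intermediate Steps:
V = 1 (V = 1² = 1)
v(b) = 22 + b² + I*b (v(b) = (b² + √(4 - 5)*b) + 22 = (b² + √(-1)*b) + 22 = (b² + I*b) + 22 = 22 + b² + I*b)
v(D(O(-2), 6))/(-64) = (22 + (3*(-2))² + I*(3*(-2)))/(-64) = (22 + (-6)² + I*(-6))*(-1/64) = (22 + 36 - 6*I)*(-1/64) = (58 - 6*I)*(-1/64) = -29/32 + 3*I/32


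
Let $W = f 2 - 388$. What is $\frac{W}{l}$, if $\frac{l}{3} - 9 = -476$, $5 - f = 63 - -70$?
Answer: $\frac{644}{1401} \approx 0.45967$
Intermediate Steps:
$f = -128$ ($f = 5 - \left(63 - -70\right) = 5 - \left(63 + 70\right) = 5 - 133 = -128$)
$l = -1401$ ($l = 27 + 3 \left(-476\right) = 27 - 1428 = -1401$)
$W = -644$ ($W = \left(-128\right) 2 - 388 = -256 - 388 = -644$)
$\frac{W}{l} = - \frac{644}{-1401} = \left(-644\right) \left(- \frac{1}{1401}\right) = \frac{644}{1401}$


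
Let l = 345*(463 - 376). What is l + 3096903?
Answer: 3126918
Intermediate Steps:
l = 30015 (l = 345*87 = 30015)
l + 3096903 = 30015 + 3096903 = 3126918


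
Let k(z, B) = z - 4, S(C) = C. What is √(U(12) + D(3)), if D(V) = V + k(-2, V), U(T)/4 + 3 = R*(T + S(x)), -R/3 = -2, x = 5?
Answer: √393 ≈ 19.824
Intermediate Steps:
R = 6 (R = -3*(-2) = 6)
U(T) = 108 + 24*T (U(T) = -12 + 4*(6*(T + 5)) = -12 + 4*(6*(5 + T)) = -12 + 4*(30 + 6*T) = -12 + (120 + 24*T) = 108 + 24*T)
k(z, B) = -4 + z
D(V) = -6 + V (D(V) = V + (-4 - 2) = V - 6 = -6 + V)
√(U(12) + D(3)) = √((108 + 24*12) + (-6 + 3)) = √((108 + 288) - 3) = √(396 - 3) = √393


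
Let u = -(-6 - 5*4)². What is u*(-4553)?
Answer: 3077828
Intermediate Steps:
u = -676 (u = -(-6 - 20)² = -1*(-26)² = -1*676 = -676)
u*(-4553) = -676*(-4553) = 3077828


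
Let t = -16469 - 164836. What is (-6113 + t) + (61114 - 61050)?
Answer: -187354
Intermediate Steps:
t = -181305
(-6113 + t) + (61114 - 61050) = (-6113 - 181305) + (61114 - 61050) = -187418 + 64 = -187354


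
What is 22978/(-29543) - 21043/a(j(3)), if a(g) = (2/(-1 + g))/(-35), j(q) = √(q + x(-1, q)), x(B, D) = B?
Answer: -21758613171/59086 + 736505*√2/2 ≈ 1.5253e+5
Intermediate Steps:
j(q) = √(-1 + q) (j(q) = √(q - 1) = √(-1 + q))
a(g) = -2/(35*(-1 + g)) (a(g) = (2/(-1 + g))*(-1/35) = -2/(35*(-1 + g)))
22978/(-29543) - 21043/a(j(3)) = 22978/(-29543) - (736505/2 - 736505*√(-1 + 3)/2) = 22978*(-1/29543) - (736505/2 - 736505*√2/2) = -22978/29543 - 21043*(35/2 - 35*√2/2) = -22978/29543 + (-736505/2 + 736505*√2/2) = -21758613171/59086 + 736505*√2/2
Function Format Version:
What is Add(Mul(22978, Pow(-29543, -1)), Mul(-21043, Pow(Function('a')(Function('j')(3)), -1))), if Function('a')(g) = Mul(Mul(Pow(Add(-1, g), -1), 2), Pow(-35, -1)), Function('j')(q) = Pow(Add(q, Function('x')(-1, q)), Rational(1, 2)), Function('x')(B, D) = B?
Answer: Add(Rational(-21758613171, 59086), Mul(Rational(736505, 2), Pow(2, Rational(1, 2)))) ≈ 1.5253e+5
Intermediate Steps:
Function('j')(q) = Pow(Add(-1, q), Rational(1, 2)) (Function('j')(q) = Pow(Add(q, -1), Rational(1, 2)) = Pow(Add(-1, q), Rational(1, 2)))
Function('a')(g) = Mul(Rational(-2, 35), Pow(Add(-1, g), -1)) (Function('a')(g) = Mul(Mul(2, Pow(Add(-1, g), -1)), Rational(-1, 35)) = Mul(Rational(-2, 35), Pow(Add(-1, g), -1)))
Add(Mul(22978, Pow(-29543, -1)), Mul(-21043, Pow(Function('a')(Function('j')(3)), -1))) = Add(Mul(22978, Pow(-29543, -1)), Mul(-21043, Pow(Mul(-2, Pow(Add(-35, Mul(35, Pow(Add(-1, 3), Rational(1, 2)))), -1)), -1))) = Add(Mul(22978, Rational(-1, 29543)), Mul(-21043, Pow(Mul(-2, Pow(Add(-35, Mul(35, Pow(2, Rational(1, 2)))), -1)), -1))) = Add(Rational(-22978, 29543), Mul(-21043, Add(Rational(35, 2), Mul(Rational(-35, 2), Pow(2, Rational(1, 2)))))) = Add(Rational(-22978, 29543), Add(Rational(-736505, 2), Mul(Rational(736505, 2), Pow(2, Rational(1, 2))))) = Add(Rational(-21758613171, 59086), Mul(Rational(736505, 2), Pow(2, Rational(1, 2))))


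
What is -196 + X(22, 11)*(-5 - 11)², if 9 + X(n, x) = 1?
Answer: -2244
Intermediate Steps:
X(n, x) = -8 (X(n, x) = -9 + 1 = -8)
-196 + X(22, 11)*(-5 - 11)² = -196 - 8*(-5 - 11)² = -196 - 8*(-16)² = -196 - 8*256 = -196 - 2048 = -2244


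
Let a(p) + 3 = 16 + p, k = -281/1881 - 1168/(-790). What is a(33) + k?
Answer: 35165279/742995 ≈ 47.329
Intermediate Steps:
k = 987509/742995 (k = -281*1/1881 - 1168*(-1/790) = -281/1881 + 584/395 = 987509/742995 ≈ 1.3291)
a(p) = 13 + p (a(p) = -3 + (16 + p) = 13 + p)
a(33) + k = (13 + 33) + 987509/742995 = 46 + 987509/742995 = 35165279/742995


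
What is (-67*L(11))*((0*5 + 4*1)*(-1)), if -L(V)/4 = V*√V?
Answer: -11792*√11 ≈ -39110.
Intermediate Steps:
L(V) = -4*V^(3/2) (L(V) = -4*V*√V = -4*V^(3/2))
(-67*L(11))*((0*5 + 4*1)*(-1)) = (-(-268)*11^(3/2))*((0*5 + 4*1)*(-1)) = (-(-268)*11*√11)*((0 + 4)*(-1)) = (-(-2948)*√11)*(4*(-1)) = (2948*√11)*(-4) = -11792*√11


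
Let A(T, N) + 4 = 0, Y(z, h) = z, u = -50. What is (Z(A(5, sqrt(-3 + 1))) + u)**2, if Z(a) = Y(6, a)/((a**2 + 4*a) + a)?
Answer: 10609/4 ≈ 2652.3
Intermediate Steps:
A(T, N) = -4 (A(T, N) = -4 + 0 = -4)
Z(a) = 6/(a**2 + 5*a) (Z(a) = 6/((a**2 + 4*a) + a) = 6/(a**2 + 5*a))
(Z(A(5, sqrt(-3 + 1))) + u)**2 = (6/(-4*(5 - 4)) - 50)**2 = (6*(-1/4)/1 - 50)**2 = (6*(-1/4)*1 - 50)**2 = (-3/2 - 50)**2 = (-103/2)**2 = 10609/4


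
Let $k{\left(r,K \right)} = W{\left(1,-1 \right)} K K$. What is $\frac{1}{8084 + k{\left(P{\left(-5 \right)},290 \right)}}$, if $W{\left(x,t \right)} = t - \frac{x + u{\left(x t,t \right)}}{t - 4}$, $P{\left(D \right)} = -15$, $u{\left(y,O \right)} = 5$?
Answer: $\frac{1}{24904} \approx 4.0154 \cdot 10^{-5}$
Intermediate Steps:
$W{\left(x,t \right)} = t - \frac{5 + x}{-4 + t}$ ($W{\left(x,t \right)} = t - \frac{x + 5}{t - 4} = t - \frac{5 + x}{-4 + t}$)
$k{\left(r,K \right)} = \frac{K^{2}}{5}$ ($k{\left(r,K \right)} = \frac{-5 + \left(-1\right)^{2} - 1 - -4}{-4 - 1} K K = \frac{-5 + 1 - 1 + 4}{-5} K K = \left(- \frac{1}{5}\right) \left(-1\right) K K = \frac{K}{5} K = \frac{K^{2}}{5}$)
$\frac{1}{8084 + k{\left(P{\left(-5 \right)},290 \right)}} = \frac{1}{8084 + \frac{290^{2}}{5}} = \frac{1}{8084 + \frac{1}{5} \cdot 84100} = \frac{1}{8084 + 16820} = \frac{1}{24904}$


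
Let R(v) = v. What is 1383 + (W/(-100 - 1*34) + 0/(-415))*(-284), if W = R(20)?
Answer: 95501/67 ≈ 1425.4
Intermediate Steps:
W = 20
1383 + (W/(-100 - 1*34) + 0/(-415))*(-284) = 1383 + (20/(-100 - 1*34) + 0/(-415))*(-284) = 1383 + (20/(-100 - 34) + 0*(-1/415))*(-284) = 1383 + (20/(-134) + 0)*(-284) = 1383 + (20*(-1/134) + 0)*(-284) = 1383 + (-10/67 + 0)*(-284) = 1383 - 10/67*(-284) = 1383 + 2840/67 = 95501/67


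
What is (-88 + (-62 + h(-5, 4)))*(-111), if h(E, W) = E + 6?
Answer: 16539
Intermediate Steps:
h(E, W) = 6 + E
(-88 + (-62 + h(-5, 4)))*(-111) = (-88 + (-62 + (6 - 5)))*(-111) = (-88 + (-62 + 1))*(-111) = (-88 - 61)*(-111) = -149*(-111) = 16539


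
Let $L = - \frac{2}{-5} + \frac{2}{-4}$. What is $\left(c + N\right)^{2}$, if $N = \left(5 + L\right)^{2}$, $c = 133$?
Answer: $\frac{246521401}{10000} \approx 24652.0$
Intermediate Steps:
$L = - \frac{1}{10}$ ($L = \left(-2\right) \left(- \frac{1}{5}\right) + 2 \left(- \frac{1}{4}\right) = \frac{2}{5} - \frac{1}{2} = - \frac{1}{10} \approx -0.1$)
$N = \frac{2401}{100}$ ($N = \left(5 - \frac{1}{10}\right)^{2} = \left(\frac{49}{10}\right)^{2} = \frac{2401}{100} \approx 24.01$)
$\left(c + N\right)^{2} = \left(133 + \frac{2401}{100}\right)^{2} = \left(\frac{15701}{100}\right)^{2} = \frac{246521401}{10000}$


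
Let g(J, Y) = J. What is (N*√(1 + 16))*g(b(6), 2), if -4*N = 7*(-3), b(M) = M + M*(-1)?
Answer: 0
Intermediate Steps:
b(M) = 0 (b(M) = M - M = 0)
N = 21/4 (N = -7*(-3)/4 = -¼*(-21) = 21/4 ≈ 5.2500)
(N*√(1 + 16))*g(b(6), 2) = (21*√(1 + 16)/4)*0 = (21*√17/4)*0 = 0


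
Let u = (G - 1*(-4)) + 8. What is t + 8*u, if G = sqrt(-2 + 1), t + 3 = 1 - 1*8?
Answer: 86 + 8*I ≈ 86.0 + 8.0*I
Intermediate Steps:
t = -10 (t = -3 + (1 - 1*8) = -3 + (1 - 8) = -3 - 7 = -10)
G = I (G = sqrt(-1) = I ≈ 1.0*I)
u = 12 + I (u = (I - 1*(-4)) + 8 = (I + 4) + 8 = (4 + I) + 8 = 12 + I ≈ 12.0 + 1.0*I)
t + 8*u = -10 + 8*(12 + I) = -10 + (96 + 8*I) = 86 + 8*I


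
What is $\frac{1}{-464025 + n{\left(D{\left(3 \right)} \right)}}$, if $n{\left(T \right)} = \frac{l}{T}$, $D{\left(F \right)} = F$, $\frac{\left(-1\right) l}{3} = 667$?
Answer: $- \frac{1}{464692} \approx -2.152 \cdot 10^{-6}$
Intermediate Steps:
$l = -2001$ ($l = \left(-3\right) 667 = -2001$)
$n{\left(T \right)} = - \frac{2001}{T}$
$\frac{1}{-464025 + n{\left(D{\left(3 \right)} \right)}} = \frac{1}{-464025 - \frac{2001}{3}} = \frac{1}{-464025 - 667} = \frac{1}{-464692} = - \frac{1}{464692}$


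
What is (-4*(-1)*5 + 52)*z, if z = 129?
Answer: 9288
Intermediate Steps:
(-4*(-1)*5 + 52)*z = (-4*(-1)*5 + 52)*129 = (4*5 + 52)*129 = (20 + 52)*129 = 72*129 = 9288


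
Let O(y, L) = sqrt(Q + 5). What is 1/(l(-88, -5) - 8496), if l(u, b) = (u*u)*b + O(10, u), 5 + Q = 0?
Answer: -1/47216 ≈ -2.1179e-5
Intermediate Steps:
Q = -5 (Q = -5 + 0 = -5)
O(y, L) = 0 (O(y, L) = sqrt(-5 + 5) = sqrt(0) = 0)
l(u, b) = b*u**2 (l(u, b) = (u*u)*b + 0 = u**2*b + 0 = b*u**2 + 0 = b*u**2)
1/(l(-88, -5) - 8496) = 1/(-5*(-88)**2 - 8496) = 1/(-5*7744 - 8496) = 1/(-38720 - 8496) = 1/(-47216) = -1/47216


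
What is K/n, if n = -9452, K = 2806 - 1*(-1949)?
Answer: -4755/9452 ≈ -0.50307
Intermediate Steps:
K = 4755 (K = 2806 + 1949 = 4755)
K/n = 4755/(-9452) = 4755*(-1/9452) = -4755/9452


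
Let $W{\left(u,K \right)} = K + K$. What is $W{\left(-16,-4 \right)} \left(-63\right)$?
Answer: $504$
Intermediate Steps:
$W{\left(u,K \right)} = 2 K$
$W{\left(-16,-4 \right)} \left(-63\right) = 2 \left(-4\right) \left(-63\right) = \left(-8\right) \left(-63\right) = 504$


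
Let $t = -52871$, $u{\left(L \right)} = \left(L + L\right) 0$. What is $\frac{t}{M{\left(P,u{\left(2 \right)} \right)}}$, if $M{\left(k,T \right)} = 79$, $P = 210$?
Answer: $- \frac{52871}{79} \approx -669.25$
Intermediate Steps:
$u{\left(L \right)} = 0$ ($u{\left(L \right)} = 2 L 0 = 0$)
$\frac{t}{M{\left(P,u{\left(2 \right)} \right)}} = - \frac{52871}{79}$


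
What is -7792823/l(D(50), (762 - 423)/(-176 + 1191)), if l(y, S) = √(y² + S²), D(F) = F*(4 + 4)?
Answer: -7909715345*√164836114921/164836114921 ≈ -19482.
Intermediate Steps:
D(F) = 8*F (D(F) = F*8 = 8*F)
l(y, S) = √(S² + y²)
-7792823/l(D(50), (762 - 423)/(-176 + 1191)) = -7792823/√(((762 - 423)/(-176 + 1191))² + (8*50)²) = -7792823/√((339/1015)² + 400²) = -7792823/√((339*(1/1015))² + 160000) = -7792823/√((339/1015)² + 160000) = -7792823/√(114921/1030225 + 160000) = -7792823*1015*√164836114921/164836114921 = -7909715345*√164836114921/164836114921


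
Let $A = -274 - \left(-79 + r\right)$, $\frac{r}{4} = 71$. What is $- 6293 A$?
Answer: $3014347$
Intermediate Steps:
$r = 284$ ($r = 4 \cdot 71 = 284$)
$A = -479$ ($A = -274 + \left(79 - 284\right) = -274 - 205 = -479$)
$- 6293 A = \left(-6293\right) \left(-479\right) = 3014347$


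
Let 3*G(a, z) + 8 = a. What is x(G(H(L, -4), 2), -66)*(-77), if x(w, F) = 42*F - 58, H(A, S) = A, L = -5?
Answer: 217910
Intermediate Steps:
G(a, z) = -8/3 + a/3
x(w, F) = -58 + 42*F
x(G(H(L, -4), 2), -66)*(-77) = (-58 + 42*(-66))*(-77) = (-58 - 2772)*(-77) = -2830*(-77) = 217910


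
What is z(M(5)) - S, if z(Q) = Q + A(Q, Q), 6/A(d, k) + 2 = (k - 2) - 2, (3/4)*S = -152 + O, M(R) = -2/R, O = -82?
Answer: 24853/80 ≈ 310.66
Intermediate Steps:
S = -312 (S = 4*(-152 - 82)/3 = (4/3)*(-234) = -312)
A(d, k) = 6/(-6 + k) (A(d, k) = 6/(-2 + ((k - 2) - 2)) = 6/(-2 + ((-2 + k) - 2)) = 6/(-2 + (-4 + k)) = 6/(-6 + k))
z(Q) = Q + 6/(-6 + Q)
z(M(5)) - S = (6 + (-2/5)*(-6 - 2/5))/(-6 - 2/5) - 1*(-312) = (6 + (-2*1/5)*(-6 - 2*1/5))/(-6 - 2*1/5) + 312 = (6 - 2*(-6 - 2/5)/5)/(-6 - 2/5) + 312 = (6 - 2/5*(-32/5))/(-32/5) + 312 = -5*(6 + 64/25)/32 + 312 = -5/32*214/25 + 312 = -107/80 + 312 = 24853/80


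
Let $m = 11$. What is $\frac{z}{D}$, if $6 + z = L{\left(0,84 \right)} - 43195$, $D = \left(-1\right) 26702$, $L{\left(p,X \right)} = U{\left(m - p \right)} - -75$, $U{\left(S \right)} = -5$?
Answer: $\frac{43131}{26702} \approx 1.6153$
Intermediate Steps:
$L{\left(p,X \right)} = 70$ ($L{\left(p,X \right)} = -5 - -75 = -5 + 75 = 70$)
$D = -26702$
$z = -43131$ ($z = -6 + \left(70 - 43195\right) = -6 - 43125 = -43131$)
$\frac{z}{D} = - \frac{43131}{-26702} = \left(-43131\right) \left(- \frac{1}{26702}\right) = \frac{43131}{26702}$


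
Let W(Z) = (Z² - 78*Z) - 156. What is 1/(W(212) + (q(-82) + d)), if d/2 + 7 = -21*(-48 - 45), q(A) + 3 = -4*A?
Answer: 1/32469 ≈ 3.0799e-5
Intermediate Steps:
q(A) = -3 - 4*A
W(Z) = -156 + Z² - 78*Z
d = 3892 (d = -14 + 2*(-21*(-48 - 45)) = -14 + 2*(-21*(-93)) = -14 + 2*1953 = -14 + 3906 = 3892)
1/(W(212) + (q(-82) + d)) = 1/((-156 + 212² - 78*212) + ((-3 - 4*(-82)) + 3892)) = 1/((-156 + 44944 - 16536) + ((-3 + 328) + 3892)) = 1/(28252 + (325 + 3892)) = 1/(28252 + 4217) = 1/32469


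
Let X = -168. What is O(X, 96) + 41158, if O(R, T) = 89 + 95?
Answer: 41342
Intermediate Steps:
O(R, T) = 184
O(X, 96) + 41158 = 184 + 41158 = 41342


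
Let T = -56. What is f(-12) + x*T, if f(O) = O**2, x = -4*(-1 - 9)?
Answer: -2096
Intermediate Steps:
x = 40 (x = -4*(-10) = 40)
f(-12) + x*T = (-12)**2 + 40*(-56) = 144 - 2240 = -2096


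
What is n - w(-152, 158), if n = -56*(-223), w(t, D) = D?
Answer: 12330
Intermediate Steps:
n = 12488
n - w(-152, 158) = 12488 - 1*158 = 12488 - 158 = 12330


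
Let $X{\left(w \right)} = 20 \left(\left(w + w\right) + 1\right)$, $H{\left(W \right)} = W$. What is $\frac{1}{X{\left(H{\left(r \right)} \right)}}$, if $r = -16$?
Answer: $- \frac{1}{620} \approx -0.0016129$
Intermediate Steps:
$X{\left(w \right)} = 20 + 40 w$ ($X{\left(w \right)} = 20 \left(2 w + 1\right) = 20 \left(1 + 2 w\right) = 20 + 40 w$)
$\frac{1}{X{\left(H{\left(r \right)} \right)}} = \frac{1}{20 + 40 \left(-16\right)} = \frac{1}{20 - 640} = \frac{1}{-620} = - \frac{1}{620}$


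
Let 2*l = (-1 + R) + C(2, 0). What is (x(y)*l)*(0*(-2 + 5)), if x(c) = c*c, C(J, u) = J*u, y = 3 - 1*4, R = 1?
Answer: 0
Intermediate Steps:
y = -1 (y = 3 - 4 = -1)
l = 0 (l = ((-1 + 1) + 2*0)/2 = (0 + 0)/2 = (½)*0 = 0)
x(c) = c²
(x(y)*l)*(0*(-2 + 5)) = ((-1)²*0)*(0*(-2 + 5)) = (1*0)*(0*3) = 0*0 = 0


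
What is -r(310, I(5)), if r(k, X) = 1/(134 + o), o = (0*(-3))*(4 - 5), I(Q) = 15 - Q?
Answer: -1/134 ≈ -0.0074627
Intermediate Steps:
o = 0 (o = 0*(-1) = 0)
r(k, X) = 1/134 (r(k, X) = 1/(134 + 0) = 1/134)
-r(310, I(5)) = -1*1/134 = -1/134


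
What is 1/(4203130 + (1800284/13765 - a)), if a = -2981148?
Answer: 13765/98893386954 ≈ 1.3919e-7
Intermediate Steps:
1/(4203130 + (1800284/13765 - a)) = 1/(4203130 + (1800284/13765 - 1*(-2981148))) = 1/(4203130 + (1800284*(1/13765) + 2981148)) = 1/(4203130 + (1800284/13765 + 2981148)) = 1/(4203130 + 41037302504/13765) = 1/(98893386954/13765) = 13765/98893386954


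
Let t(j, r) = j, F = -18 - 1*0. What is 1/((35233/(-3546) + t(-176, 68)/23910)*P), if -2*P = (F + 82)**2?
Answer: 7065405/143879701504 ≈ 4.9106e-5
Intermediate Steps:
F = -18 (F = -18 + 0 = -18)
P = -2048 (P = -(-18 + 82)**2/2 = -1/2*64**2 = -1/2*4096 = -2048)
1/((35233/(-3546) + t(-176, 68)/23910)*P) = 1/((35233/(-3546) - 176/23910)*(-2048)) = -1/2048/(35233*(-1/3546) - 176*1/23910) = -1/2048/(-35233/3546 - 88/11955) = -1/2048/(-140507521/14130810) = -14130810/140507521*(-1/2048) = 7065405/143879701504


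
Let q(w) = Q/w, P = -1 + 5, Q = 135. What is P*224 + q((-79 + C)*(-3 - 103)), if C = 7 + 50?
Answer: 2089607/2332 ≈ 896.06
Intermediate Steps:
P = 4
C = 57
q(w) = 135/w
P*224 + q((-79 + C)*(-3 - 103)) = 4*224 + 135/(((-79 + 57)*(-3 - 103))) = 896 + 135/((-22*(-106))) = 896 + 135/2332 = 2089607/2332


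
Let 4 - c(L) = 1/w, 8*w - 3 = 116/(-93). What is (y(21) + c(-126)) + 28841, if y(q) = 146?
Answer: 4724789/163 ≈ 28986.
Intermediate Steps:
w = 163/744 (w = 3/8 + (116/(-93))/8 = 3/8 + (116*(-1/93))/8 = 3/8 + (1/8)*(-116/93) = 3/8 - 29/186 = 163/744 ≈ 0.21909)
c(L) = -92/163 (c(L) = 4 - 1/163/744 = 4 - 1*744/163 = 4 - 744/163 = -92/163)
(y(21) + c(-126)) + 28841 = (146 - 92/163) + 28841 = 23706/163 + 28841 = 4724789/163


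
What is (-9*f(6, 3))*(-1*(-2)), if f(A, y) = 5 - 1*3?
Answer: -36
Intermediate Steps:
f(A, y) = 2 (f(A, y) = 5 - 3 = 2)
(-9*f(6, 3))*(-1*(-2)) = (-9*2)*(-1*(-2)) = -18*2 = -36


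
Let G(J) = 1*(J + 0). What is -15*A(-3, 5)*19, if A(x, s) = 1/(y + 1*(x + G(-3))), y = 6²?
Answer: -19/2 ≈ -9.5000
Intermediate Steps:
G(J) = J (G(J) = 1*J = J)
y = 36
A(x, s) = 1/(33 + x) (A(x, s) = 1/(36 + 1*(x - 3)) = 1/(36 + 1*(-3 + x)) = 1/(36 + (-3 + x)) = 1/(33 + x))
-15*A(-3, 5)*19 = -15/(33 - 3)*19 = -15/30*19 = -15*1/30*19 = -½*19 = -19/2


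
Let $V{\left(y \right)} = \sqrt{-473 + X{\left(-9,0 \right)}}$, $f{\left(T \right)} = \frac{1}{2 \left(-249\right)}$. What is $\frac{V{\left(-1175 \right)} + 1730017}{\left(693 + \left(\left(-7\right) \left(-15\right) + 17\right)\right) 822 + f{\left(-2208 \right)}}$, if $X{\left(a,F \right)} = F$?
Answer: $\frac{861548466}{333625139} + \frac{498 i \sqrt{473}}{333625139} \approx 2.5824 + 3.2464 \cdot 10^{-5} i$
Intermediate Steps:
$f{\left(T \right)} = - \frac{1}{498}$ ($f{\left(T \right)} = \frac{1}{-498} = - \frac{1}{498}$)
$V{\left(y \right)} = i \sqrt{473}$ ($V{\left(y \right)} = \sqrt{-473 + 0} = \sqrt{-473} = i \sqrt{473}$)
$\frac{V{\left(-1175 \right)} + 1730017}{\left(693 + \left(\left(-7\right) \left(-15\right) + 17\right)\right) 822 + f{\left(-2208 \right)}} = \frac{i \sqrt{473} + 1730017}{\left(693 + \left(\left(-7\right) \left(-15\right) + 17\right)\right) 822 - \frac{1}{498}} = \frac{1730017 + i \sqrt{473}}{\left(693 + \left(105 + 17\right)\right) 822 - \frac{1}{498}} = \frac{1730017 + i \sqrt{473}}{\left(693 + 122\right) 822 - \frac{1}{498}} = \frac{1730017 + i \sqrt{473}}{815 \cdot 822 - \frac{1}{498}} = \frac{1730017 + i \sqrt{473}}{669930 - \frac{1}{498}} = \frac{1730017 + i \sqrt{473}}{\frac{333625139}{498}} = \left(1730017 + i \sqrt{473}\right) \frac{498}{333625139} = \frac{861548466}{333625139} + \frac{498 i \sqrt{473}}{333625139}$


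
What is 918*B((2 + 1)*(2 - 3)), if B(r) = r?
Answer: -2754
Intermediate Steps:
918*B((2 + 1)*(2 - 3)) = 918*((2 + 1)*(2 - 3)) = 918*(3*(-1)) = 918*(-3) = -2754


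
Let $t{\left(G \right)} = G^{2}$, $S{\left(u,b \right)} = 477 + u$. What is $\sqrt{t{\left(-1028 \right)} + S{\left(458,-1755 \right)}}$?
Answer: $\sqrt{1057719} \approx 1028.5$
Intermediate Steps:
$\sqrt{t{\left(-1028 \right)} + S{\left(458,-1755 \right)}} = \sqrt{\left(-1028\right)^{2} + \left(477 + 458\right)} = \sqrt{1056784 + 935} = \sqrt{1057719}$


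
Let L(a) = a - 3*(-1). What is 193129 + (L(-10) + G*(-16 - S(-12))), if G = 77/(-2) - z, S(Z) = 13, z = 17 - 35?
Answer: 387433/2 ≈ 1.9372e+5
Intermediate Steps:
z = -18
G = -41/2 (G = 77/(-2) - 1*(-18) = 77*(-½) + 18 = -77/2 + 18 = -41/2 ≈ -20.500)
L(a) = 3 + a (L(a) = a + 3 = 3 + a)
193129 + (L(-10) + G*(-16 - S(-12))) = 193129 + ((3 - 10) - 41*(-16 - 1*13)/2) = 193129 + (-7 - 41*(-16 - 13)/2) = 193129 + (-7 - 41/2*(-29)) = 193129 + (-7 + 1189/2) = 193129 + 1175/2 = 387433/2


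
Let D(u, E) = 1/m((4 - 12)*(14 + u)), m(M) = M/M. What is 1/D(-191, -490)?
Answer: 1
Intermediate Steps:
m(M) = 1
D(u, E) = 1 (D(u, E) = 1/1 = 1)
1/D(-191, -490) = 1/1 = 1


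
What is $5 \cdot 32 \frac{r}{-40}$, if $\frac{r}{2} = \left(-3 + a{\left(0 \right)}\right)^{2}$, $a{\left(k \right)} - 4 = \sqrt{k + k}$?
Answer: $-8$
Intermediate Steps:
$a{\left(k \right)} = 4 + \sqrt{2} \sqrt{k}$ ($a{\left(k \right)} = 4 + \sqrt{k + k} = 4 + \sqrt{2 k} = 4 + \sqrt{2} \sqrt{k}$)
$r = 2$ ($r = 2 \left(-3 + \left(4 + \sqrt{2} \sqrt{0}\right)\right)^{2} = 2 \left(-3 + \left(4 + \sqrt{2} \cdot 0\right)\right)^{2} = 2 \left(-3 + \left(4 + 0\right)\right)^{2} = 2 \left(-3 + 4\right)^{2} = 2 \cdot 1^{2} = 2 \cdot 1 = 2$)
$5 \cdot 32 \frac{r}{-40} = 5 \cdot 32 \frac{2}{-40} = 160 \cdot 2 \left(- \frac{1}{40}\right) = 160 \left(- \frac{1}{20}\right) = -8$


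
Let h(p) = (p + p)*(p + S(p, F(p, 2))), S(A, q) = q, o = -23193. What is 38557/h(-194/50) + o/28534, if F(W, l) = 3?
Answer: 31250768683/5535596 ≈ 5645.4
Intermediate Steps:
h(p) = 2*p*(3 + p) (h(p) = (p + p)*(p + 3) = (2*p)*(3 + p) = 2*p*(3 + p))
38557/h(-194/50) + o/28534 = 38557/((2*(-194/50)*(3 - 194/50))) - 23193/28534 = 38557/((2*(-194*1/50)*(3 - 194*1/50))) - 23193*1/28534 = 38557/((2*(-97/25)*(3 - 97/25))) - 23193/28534 = 38557/((2*(-97/25)*(-22/25))) - 23193/28534 = 38557/(4268/625) - 23193/28534 = 38557*(625/4268) - 23193/28534 = 24098125/4268 - 23193/28534 = 31250768683/5535596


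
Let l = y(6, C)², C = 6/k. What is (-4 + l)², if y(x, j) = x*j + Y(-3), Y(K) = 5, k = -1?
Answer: 915849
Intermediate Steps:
C = -6 (C = 6/(-1) = 6*(-1) = -6)
y(x, j) = 5 + j*x (y(x, j) = x*j + 5 = j*x + 5 = 5 + j*x)
l = 961 (l = (5 - 6*6)² = (5 - 36)² = (-31)² = 961)
(-4 + l)² = (-4 + 961)² = 957² = 915849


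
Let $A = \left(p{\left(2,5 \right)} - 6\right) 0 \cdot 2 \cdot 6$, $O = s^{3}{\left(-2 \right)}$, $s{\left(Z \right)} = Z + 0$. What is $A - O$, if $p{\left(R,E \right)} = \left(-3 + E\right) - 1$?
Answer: $8$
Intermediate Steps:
$p{\left(R,E \right)} = -4 + E$
$s{\left(Z \right)} = Z$
$O = -8$ ($O = \left(-2\right)^{3} = -8$)
$A = 0$ ($A = \left(\left(-4 + 5\right) - 6\right) 0 \cdot 2 \cdot 6 = \left(1 - 6\right) 0 \cdot 6 = \left(-5\right) 0 = 0$)
$A - O = 0 - -8 = 0 + 8 = 8$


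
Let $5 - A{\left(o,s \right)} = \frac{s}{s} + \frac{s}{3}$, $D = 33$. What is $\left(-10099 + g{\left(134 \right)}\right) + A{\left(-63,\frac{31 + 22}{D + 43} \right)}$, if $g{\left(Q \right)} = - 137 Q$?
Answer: $- \frac{6487337}{228} \approx -28453.0$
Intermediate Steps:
$A{\left(o,s \right)} = 4 - \frac{s}{3}$ ($A{\left(o,s \right)} = 5 - \left(\frac{s}{s} + \frac{s}{3}\right) = 5 - \left(1 + s \frac{1}{3}\right) = 5 - \left(1 + \frac{s}{3}\right) = 4 - \frac{s}{3}$)
$\left(-10099 + g{\left(134 \right)}\right) + A{\left(-63,\frac{31 + 22}{D + 43} \right)} = \left(-10099 - 18358\right) + \left(4 - \frac{\left(31 + 22\right) \frac{1}{33 + 43}}{3}\right) = \left(-10099 - 18358\right) + \left(4 - \frac{53 \cdot \frac{1}{76}}{3}\right) = -28457 + \left(4 - \frac{53 \cdot \frac{1}{76}}{3}\right) = -28457 + \left(4 - \frac{53}{228}\right) = -28457 + \frac{859}{228} = - \frac{6487337}{228}$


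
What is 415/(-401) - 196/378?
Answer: -16819/10827 ≈ -1.5534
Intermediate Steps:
415/(-401) - 196/378 = 415*(-1/401) - 196*1/378 = -415/401 - 14/27 = -16819/10827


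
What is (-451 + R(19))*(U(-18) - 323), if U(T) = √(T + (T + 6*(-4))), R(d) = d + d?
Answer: 133399 - 826*I*√15 ≈ 1.334e+5 - 3199.1*I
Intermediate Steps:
R(d) = 2*d
U(T) = √(-24 + 2*T) (U(T) = √(T + (T - 24)) = √(T + (-24 + T)) = √(-24 + 2*T))
(-451 + R(19))*(U(-18) - 323) = (-451 + 2*19)*(√(-24 + 2*(-18)) - 323) = (-451 + 38)*(√(-24 - 36) - 323) = -413*(√(-60) - 323) = -413*(2*I*√15 - 323) = -413*(-323 + 2*I*√15) = 133399 - 826*I*√15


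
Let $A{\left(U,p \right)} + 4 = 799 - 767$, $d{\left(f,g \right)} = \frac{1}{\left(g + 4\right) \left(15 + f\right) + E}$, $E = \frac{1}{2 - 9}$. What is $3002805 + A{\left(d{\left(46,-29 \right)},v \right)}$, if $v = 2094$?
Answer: $3002833$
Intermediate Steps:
$E = - \frac{1}{7}$ ($E = \frac{1}{-7} = - \frac{1}{7} \approx -0.14286$)
$d{\left(f,g \right)} = \frac{1}{- \frac{1}{7} + \left(4 + g\right) \left(15 + f\right)}$ ($d{\left(f,g \right)} = \frac{1}{\left(g + 4\right) \left(15 + f\right) - \frac{1}{7}} = \frac{1}{\left(4 + g\right) \left(15 + f\right) - \frac{1}{7}} = \frac{1}{- \frac{1}{7} + \left(4 + g\right) \left(15 + f\right)}$)
$A{\left(U,p \right)} = 28$ ($A{\left(U,p \right)} = -4 + \left(799 - 767\right) = -4 + 32 = 28$)
$3002805 + A{\left(d{\left(46,-29 \right)},v \right)} = 3002805 + 28 = 3002833$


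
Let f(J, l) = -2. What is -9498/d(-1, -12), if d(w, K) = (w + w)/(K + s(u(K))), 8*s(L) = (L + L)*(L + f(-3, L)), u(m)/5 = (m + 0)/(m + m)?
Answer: -888063/16 ≈ -55504.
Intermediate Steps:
u(m) = 5/2 (u(m) = 5*((m + 0)/(m + m)) = 5*(m/((2*m))) = 5*(m*(1/(2*m))) = 5*(½) = 5/2)
s(L) = L*(-2 + L)/4 (s(L) = ((L + L)*(L - 2))/8 = ((2*L)*(-2 + L))/8 = (2*L*(-2 + L))/8 = L*(-2 + L)/4)
d(w, K) = 2*w/(5/16 + K) (d(w, K) = (w + w)/(K + (¼)*(5/2)*(-2 + 5/2)) = (2*w)/(K + (¼)*(5/2)*(½)) = (2*w)/(K + 5/16) = (2*w)/(5/16 + K) = 2*w/(5/16 + K))
-9498/d(-1, -12) = -9498/(32*(-1)/(5 + 16*(-12))) = -9498/(32*(-1)/(5 - 192)) = -9498/(32*(-1)/(-187)) = -9498/(32*(-1)*(-1/187)) = -9498/32/187 = -9498*187/32 = -888063/16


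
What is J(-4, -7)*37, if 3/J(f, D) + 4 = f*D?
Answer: 37/8 ≈ 4.6250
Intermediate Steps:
J(f, D) = 3/(-4 + D*f) (J(f, D) = 3/(-4 + f*D) = 3/(-4 + D*f))
J(-4, -7)*37 = (3/(-4 - 7*(-4)))*37 = (3/(-4 + 28))*37 = (3/24)*37 = (3*(1/24))*37 = (1/8)*37 = 37/8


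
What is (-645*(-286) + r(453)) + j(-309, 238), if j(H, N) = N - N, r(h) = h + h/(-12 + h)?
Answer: 27183832/147 ≈ 1.8492e+5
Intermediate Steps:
r(h) = h + h/(-12 + h)
j(H, N) = 0
(-645*(-286) + r(453)) + j(-309, 238) = (-645*(-286) + 453*(-11 + 453)/(-12 + 453)) + 0 = (184470 + 453*442/441) + 0 = (184470 + 453*(1/441)*442) + 0 = (184470 + 66742/147) + 0 = 27183832/147 + 0 = 27183832/147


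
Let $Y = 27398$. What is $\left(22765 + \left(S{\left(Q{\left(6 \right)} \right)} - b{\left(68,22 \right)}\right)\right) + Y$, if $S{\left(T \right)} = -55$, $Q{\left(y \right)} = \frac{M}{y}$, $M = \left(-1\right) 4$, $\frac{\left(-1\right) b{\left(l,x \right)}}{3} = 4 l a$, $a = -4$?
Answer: $46844$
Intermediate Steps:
$b{\left(l,x \right)} = 48 l$ ($b{\left(l,x \right)} = - 3 \cdot 4 l \left(-4\right) = - 3 \left(- 16 l\right) = 48 l$)
$M = -4$
$Q{\left(y \right)} = - \frac{4}{y}$
$\left(22765 + \left(S{\left(Q{\left(6 \right)} \right)} - b{\left(68,22 \right)}\right)\right) + Y = \left(22765 - \left(55 + 48 \cdot 68\right)\right) + 27398 = \left(22765 - 3319\right) + 27398 = 19446 + 27398 = 46844$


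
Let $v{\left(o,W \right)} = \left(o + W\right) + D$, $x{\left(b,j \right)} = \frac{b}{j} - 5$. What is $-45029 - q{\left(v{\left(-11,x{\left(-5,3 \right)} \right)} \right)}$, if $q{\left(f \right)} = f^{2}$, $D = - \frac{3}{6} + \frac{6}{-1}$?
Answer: $- \frac{1642069}{36} \approx -45613.0$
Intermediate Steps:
$x{\left(b,j \right)} = -5 + \frac{b}{j}$
$D = - \frac{13}{2}$ ($D = \left(-3\right) \frac{1}{6} + 6 \left(-1\right) = - \frac{1}{2} - 6 = - \frac{13}{2} \approx -6.5$)
$v{\left(o,W \right)} = - \frac{13}{2} + W + o$ ($v{\left(o,W \right)} = \left(o + W\right) - \frac{13}{2} = \left(W + o\right) - \frac{13}{2} = - \frac{13}{2} + W + o$)
$-45029 - q{\left(v{\left(-11,x{\left(-5,3 \right)} \right)} \right)} = -45029 - \left(- \frac{13}{2} - \left(5 + \frac{5}{3}\right) - 11\right)^{2} = -45029 - \left(- \frac{13}{2} - \frac{20}{3} - 11\right)^{2} = -45029 - \left(- \frac{145}{6}\right)^{2} = -45029 - \frac{21025}{36} = - \frac{1642069}{36}$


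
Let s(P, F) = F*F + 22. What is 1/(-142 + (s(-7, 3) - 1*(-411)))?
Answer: 1/300 ≈ 0.0033333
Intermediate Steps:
s(P, F) = 22 + F**2 (s(P, F) = F**2 + 22 = 22 + F**2)
1/(-142 + (s(-7, 3) - 1*(-411))) = 1/(-142 + ((22 + 3**2) - 1*(-411))) = 1/(-142 + ((22 + 9) + 411)) = 1/(-142 + (31 + 411)) = 1/(-142 + 442) = 1/300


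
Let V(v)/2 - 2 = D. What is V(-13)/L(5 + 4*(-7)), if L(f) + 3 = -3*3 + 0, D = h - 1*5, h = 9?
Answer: -1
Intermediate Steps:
D = 4 (D = 9 - 1*5 = 9 - 5 = 4)
V(v) = 12 (V(v) = 4 + 2*4 = 4 + 8 = 12)
L(f) = -12 (L(f) = -3 + (-3*3 + 0) = -3 + (-9 + 0) = -3 - 9 = -12)
V(-13)/L(5 + 4*(-7)) = 12/(-12) = 12*(-1/12) = -1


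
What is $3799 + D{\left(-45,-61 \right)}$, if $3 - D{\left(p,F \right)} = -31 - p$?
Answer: $3788$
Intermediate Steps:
$D{\left(p,F \right)} = 34 + p$ ($D{\left(p,F \right)} = 3 - \left(-31 - p\right) = 3 + \left(31 + p\right) = 34 + p$)
$3799 + D{\left(-45,-61 \right)} = 3799 + \left(34 - 45\right) = 3799 - 11 = 3788$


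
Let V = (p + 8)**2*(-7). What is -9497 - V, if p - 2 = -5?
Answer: -9322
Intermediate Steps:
p = -3 (p = 2 - 5 = -3)
V = -175 (V = (-3 + 8)**2*(-7) = 5**2*(-7) = 25*(-7) = -175)
-9497 - V = -9497 - 1*(-175) = -9497 + 175 = -9322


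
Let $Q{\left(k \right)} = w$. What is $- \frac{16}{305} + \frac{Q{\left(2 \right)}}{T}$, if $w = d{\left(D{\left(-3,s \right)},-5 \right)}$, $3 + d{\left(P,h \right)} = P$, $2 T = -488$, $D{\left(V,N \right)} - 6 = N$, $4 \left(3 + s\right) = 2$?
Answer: $- \frac{133}{2440} \approx -0.054508$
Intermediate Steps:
$s = - \frac{5}{2}$ ($s = -3 + \frac{1}{4} \cdot 2 = -3 + \frac{1}{2} = - \frac{5}{2} \approx -2.5$)
$D{\left(V,N \right)} = 6 + N$
$T = -244$ ($T = \frac{1}{2} \left(-488\right) = -244$)
$d{\left(P,h \right)} = -3 + P$
$w = \frac{1}{2}$ ($w = -3 + \left(6 - \frac{5}{2}\right) = -3 + \frac{7}{2} = \frac{1}{2} \approx 0.5$)
$Q{\left(k \right)} = \frac{1}{2}$
$- \frac{16}{305} + \frac{Q{\left(2 \right)}}{T} = - \frac{16}{305} + \frac{1}{2 \left(-244\right)} = \left(-16\right) \frac{1}{305} + \frac{1}{2} \left(- \frac{1}{244}\right) = - \frac{16}{305} - \frac{1}{488} = - \frac{133}{2440}$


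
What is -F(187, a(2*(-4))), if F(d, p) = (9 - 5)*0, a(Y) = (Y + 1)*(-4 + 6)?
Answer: 0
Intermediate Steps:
a(Y) = 2 + 2*Y (a(Y) = (1 + Y)*2 = 2 + 2*Y)
F(d, p) = 0 (F(d, p) = 4*0 = 0)
-F(187, a(2*(-4))) = -1*0 = 0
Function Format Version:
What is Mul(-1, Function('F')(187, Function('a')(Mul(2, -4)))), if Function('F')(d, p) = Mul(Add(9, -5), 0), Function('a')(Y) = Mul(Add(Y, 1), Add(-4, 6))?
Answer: 0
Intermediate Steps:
Function('a')(Y) = Add(2, Mul(2, Y)) (Function('a')(Y) = Mul(Add(1, Y), 2) = Add(2, Mul(2, Y)))
Function('F')(d, p) = 0 (Function('F')(d, p) = Mul(4, 0) = 0)
Mul(-1, Function('F')(187, Function('a')(Mul(2, -4)))) = Mul(-1, 0) = 0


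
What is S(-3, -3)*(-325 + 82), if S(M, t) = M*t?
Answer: -2187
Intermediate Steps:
S(-3, -3)*(-325 + 82) = (-3*(-3))*(-325 + 82) = 9*(-243) = -2187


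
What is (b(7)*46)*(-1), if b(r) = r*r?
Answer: -2254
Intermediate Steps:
b(r) = r²
(b(7)*46)*(-1) = (7²*46)*(-1) = (49*46)*(-1) = 2254*(-1) = -2254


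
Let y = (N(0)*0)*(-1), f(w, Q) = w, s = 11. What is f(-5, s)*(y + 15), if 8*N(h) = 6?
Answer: -75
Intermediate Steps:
N(h) = ¾ (N(h) = (⅛)*6 = ¾)
y = 0 (y = ((¾)*0)*(-1) = 0*(-1) = 0)
f(-5, s)*(y + 15) = -5*(0 + 15) = -5*15 = -75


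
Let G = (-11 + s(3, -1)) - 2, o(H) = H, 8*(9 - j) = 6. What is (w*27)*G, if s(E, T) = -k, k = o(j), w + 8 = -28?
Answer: 20655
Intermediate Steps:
j = 33/4 (j = 9 - ⅛*6 = 9 - ¾ = 33/4 ≈ 8.2500)
w = -36 (w = -8 - 28 = -36)
k = 33/4 ≈ 8.2500
s(E, T) = -33/4 (s(E, T) = -1*33/4 = -33/4)
G = -85/4 (G = (-11 - 33/4) - 2 = -77/4 - 2 = -85/4 ≈ -21.250)
(w*27)*G = -36*27*(-85/4) = -972*(-85/4) = 20655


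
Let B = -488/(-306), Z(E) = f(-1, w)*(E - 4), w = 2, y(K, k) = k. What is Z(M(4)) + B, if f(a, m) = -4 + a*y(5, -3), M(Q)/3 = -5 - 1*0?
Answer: 3151/153 ≈ 20.595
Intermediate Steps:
M(Q) = -15 (M(Q) = 3*(-5 - 1*0) = 3*(-5 + 0) = 3*(-5) = -15)
f(a, m) = -4 - 3*a (f(a, m) = -4 + a*(-3) = -4 - 3*a)
Z(E) = 4 - E (Z(E) = (-4 - 3*(-1))*(E - 4) = (-4 + 3)*(-4 + E) = -(-4 + E) = 4 - E)
B = 244/153 (B = -488*(-1/306) = 244/153 ≈ 1.5948)
Z(M(4)) + B = (4 - 1*(-15)) + 244/153 = (4 + 15) + 244/153 = 19 + 244/153 = 3151/153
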